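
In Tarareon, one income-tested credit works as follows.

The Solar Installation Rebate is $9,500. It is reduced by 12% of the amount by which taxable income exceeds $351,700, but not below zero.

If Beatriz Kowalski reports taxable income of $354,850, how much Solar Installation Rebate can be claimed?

Solar Installation Rebate: 12% of the $3,150 excess over $351,700 is $378; credit = $9,500 − $378 = $9,122.

$9,122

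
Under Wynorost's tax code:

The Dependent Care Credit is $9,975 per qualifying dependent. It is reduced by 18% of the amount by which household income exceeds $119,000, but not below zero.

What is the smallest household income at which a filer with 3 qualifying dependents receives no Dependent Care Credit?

$285,250

Full credit = 3 × $9,975 = $29,925.
The credit falls by 18% of each dollar above $119,000, so it reaches zero when the excess is $29,925 / 18% = $166,250: income = $119,000 + $166,250 = $285,250.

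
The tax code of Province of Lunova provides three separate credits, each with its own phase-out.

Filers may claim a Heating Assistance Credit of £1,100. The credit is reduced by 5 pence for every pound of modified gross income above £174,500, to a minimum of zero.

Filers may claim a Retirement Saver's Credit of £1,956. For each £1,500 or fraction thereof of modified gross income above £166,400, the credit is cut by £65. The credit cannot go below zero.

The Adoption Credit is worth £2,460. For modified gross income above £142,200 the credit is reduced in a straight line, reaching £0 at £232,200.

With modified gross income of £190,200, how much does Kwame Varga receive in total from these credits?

£2,379

Heating Assistance Credit: 5% of the £15,700 excess over £174,500 is £785; credit = £1,100 − £785 = £315.
Retirement Saver's Credit: income exceeds £166,400 by £23,800, which is 16 full-or-partial £1,500 increments; reduction = 16 × £65 = £1,040, leaving £916.
Adoption Credit: £190,200 is £48,000 into a £90,000 phase-out range, leaving 42,000/90,000 of the credit: £2,460 × 42,000/90,000 = £1,148.
Total: £315 + £916 + £1,148 = £2,379.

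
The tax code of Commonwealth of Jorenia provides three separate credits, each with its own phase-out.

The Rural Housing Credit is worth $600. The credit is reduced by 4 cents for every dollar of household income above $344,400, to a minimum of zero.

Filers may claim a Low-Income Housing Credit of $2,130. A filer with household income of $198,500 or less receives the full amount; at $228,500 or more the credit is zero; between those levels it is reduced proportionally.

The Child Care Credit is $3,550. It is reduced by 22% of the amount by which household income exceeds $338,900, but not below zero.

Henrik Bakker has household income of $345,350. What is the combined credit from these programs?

Rural Housing Credit: 4% of the $950 excess over $344,400 is $38; credit = $600 − $38 = $562.
Low-Income Housing Credit: $345,350 is at or above $228,500, so the credit is $0.
Child Care Credit: 22% of the $6,450 excess over $338,900 is $1,419; credit = $3,550 − $1,419 = $2,131.
Total: $562 + $0 + $2,131 = $2,693.

$2,693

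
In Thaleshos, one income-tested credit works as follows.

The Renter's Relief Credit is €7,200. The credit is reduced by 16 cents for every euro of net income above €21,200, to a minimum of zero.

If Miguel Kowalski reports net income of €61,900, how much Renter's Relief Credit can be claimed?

Renter's Relief Credit: 16% of the €40,700 excess over €21,200 is €6,512; credit = €7,200 − €6,512 = €688.

€688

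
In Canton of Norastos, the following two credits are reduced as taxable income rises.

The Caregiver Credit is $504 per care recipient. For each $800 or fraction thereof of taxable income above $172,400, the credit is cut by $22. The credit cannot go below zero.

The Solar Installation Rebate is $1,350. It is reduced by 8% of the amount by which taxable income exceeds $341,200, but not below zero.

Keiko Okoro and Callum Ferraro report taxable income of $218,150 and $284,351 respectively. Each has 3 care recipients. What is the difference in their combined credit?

$236

Keiko ($218,150): Caregiver Credit: base = 3 × $504 = $1,512. income exceeds $172,400 by $45,750, which is 58 full-or-partial $800 increments; reduction = 58 × $22 = $1,276, leaving $236. Solar Installation Rebate: $218,150 is at or below the $341,200 threshold, so the full $1,350 applies. total $236 + $1,350 = $1,586
Callum ($284,351): Caregiver Credit: base = 3 × $504 = $1,512. income exceeds $172,400 by $111,951 → 140 increments × $22 = $3,080 ≥ base, so the credit is $0. Solar Installation Rebate: $284,351 is at or below the $341,200 threshold, so the full $1,350 applies. total $0 + $1,350 = $1,350
Difference: |$1,586 − $1,350| = $236.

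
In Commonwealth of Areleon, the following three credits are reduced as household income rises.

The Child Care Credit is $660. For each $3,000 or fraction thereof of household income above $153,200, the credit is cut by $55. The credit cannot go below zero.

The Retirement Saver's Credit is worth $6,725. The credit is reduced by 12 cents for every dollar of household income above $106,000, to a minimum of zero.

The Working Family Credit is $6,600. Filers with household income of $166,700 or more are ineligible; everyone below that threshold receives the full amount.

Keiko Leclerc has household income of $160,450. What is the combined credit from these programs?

Child Care Credit: income exceeds $153,200 by $7,250, which is 3 full-or-partial $3,000 increments; reduction = 3 × $55 = $165, leaving $495.
Retirement Saver's Credit: 12% of the $54,450 excess over $106,000 is $6,534; credit = $6,725 − $6,534 = $191.
Working Family Credit: $160,450 is below the $166,700 cutoff, so the full $6,600 applies.
Total: $495 + $191 + $6,600 = $7,286.

$7,286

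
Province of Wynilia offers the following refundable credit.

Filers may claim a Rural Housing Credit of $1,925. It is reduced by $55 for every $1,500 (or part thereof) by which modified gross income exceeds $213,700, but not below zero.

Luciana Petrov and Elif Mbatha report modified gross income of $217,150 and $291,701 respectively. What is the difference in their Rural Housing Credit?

$1,760

Luciana ($217,150): Rural Housing Credit: income exceeds $213,700 by $3,450, which is 3 full-or-partial $1,500 increments; reduction = 3 × $55 = $165, leaving $1,760.
Elif ($291,701): Rural Housing Credit: income exceeds $213,700 by $78,001 → 53 increments × $55 = $2,915 ≥ base, so the credit is $0.
Difference: |$1,760 − $0| = $1,760.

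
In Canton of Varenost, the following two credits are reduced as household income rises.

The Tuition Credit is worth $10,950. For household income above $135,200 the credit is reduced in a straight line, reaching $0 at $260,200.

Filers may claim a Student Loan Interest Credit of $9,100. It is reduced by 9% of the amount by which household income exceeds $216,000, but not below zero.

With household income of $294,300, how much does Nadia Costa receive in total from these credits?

Tuition Credit: $294,300 is at or above $260,200, so the credit is $0.
Student Loan Interest Credit: 9% of the $78,300 excess over $216,000 is $7,047; credit = $9,100 − $7,047 = $2,053.
Total: $0 + $2,053 = $2,053.

$2,053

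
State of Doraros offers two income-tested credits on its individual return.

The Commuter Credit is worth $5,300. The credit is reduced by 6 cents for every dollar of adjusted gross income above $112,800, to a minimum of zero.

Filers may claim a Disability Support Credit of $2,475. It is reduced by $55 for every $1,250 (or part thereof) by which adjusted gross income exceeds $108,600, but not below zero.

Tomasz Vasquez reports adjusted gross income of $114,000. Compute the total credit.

Commuter Credit: 6% of the $1,200 excess over $112,800 is $72; credit = $5,300 − $72 = $5,228.
Disability Support Credit: income exceeds $108,600 by $5,400, which is 5 full-or-partial $1,250 increments; reduction = 5 × $55 = $275, leaving $2,200.
Total: $5,228 + $2,200 = $7,428.

$7,428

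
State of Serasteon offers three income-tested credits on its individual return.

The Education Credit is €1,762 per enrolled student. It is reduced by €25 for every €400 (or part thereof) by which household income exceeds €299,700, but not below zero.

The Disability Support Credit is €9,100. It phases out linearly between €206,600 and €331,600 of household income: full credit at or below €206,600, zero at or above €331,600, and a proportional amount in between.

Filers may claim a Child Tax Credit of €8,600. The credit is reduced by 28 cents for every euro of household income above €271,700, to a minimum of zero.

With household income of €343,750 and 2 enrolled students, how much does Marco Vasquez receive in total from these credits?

€749

Education Credit: base = 2 × €1,762 = €3,524. income exceeds €299,700 by €44,050, which is 111 full-or-partial €400 increments; reduction = 111 × €25 = €2,775, leaving €749.
Disability Support Credit: €343,750 is at or above €331,600, so the credit is €0.
Child Tax Credit: 28% of the €72,050 excess over €271,700 is €20,174 ≥ base, so the credit is €0.
Total: €749 + €0 + €0 = €749.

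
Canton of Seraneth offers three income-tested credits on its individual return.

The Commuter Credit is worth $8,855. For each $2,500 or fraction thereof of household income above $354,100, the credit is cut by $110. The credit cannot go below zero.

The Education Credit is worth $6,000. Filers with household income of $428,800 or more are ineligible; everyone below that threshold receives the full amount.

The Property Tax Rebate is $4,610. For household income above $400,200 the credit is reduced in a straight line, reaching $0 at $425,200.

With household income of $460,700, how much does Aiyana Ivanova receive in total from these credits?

Commuter Credit: income exceeds $354,100 by $106,600, which is 43 full-or-partial $2,500 increments; reduction = 43 × $110 = $4,730, leaving $4,125.
Education Credit: $460,700 meets or exceeds the $428,800 cutoff, so the credit is $0.
Property Tax Rebate: $460,700 is at or above $425,200, so the credit is $0.
Total: $4,125 + $0 + $0 = $4,125.

$4,125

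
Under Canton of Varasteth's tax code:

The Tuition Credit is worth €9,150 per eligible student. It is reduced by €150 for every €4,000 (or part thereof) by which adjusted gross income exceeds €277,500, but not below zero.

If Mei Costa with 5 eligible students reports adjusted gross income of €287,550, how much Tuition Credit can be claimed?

Tuition Credit: base = 5 × €9,150 = €45,750. income exceeds €277,500 by €10,050, which is 3 full-or-partial €4,000 increments; reduction = 3 × €150 = €450, leaving €45,300.

€45,300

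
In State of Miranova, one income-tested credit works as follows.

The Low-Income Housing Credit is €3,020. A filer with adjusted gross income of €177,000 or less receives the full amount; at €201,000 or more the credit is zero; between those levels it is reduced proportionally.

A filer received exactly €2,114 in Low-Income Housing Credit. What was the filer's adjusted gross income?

€2,114 is 2,114/3,020 of the full €3,020, so 906/3,020 of the €24,000 range has been used: income = €177,000 + €24,000 × 906/3,020 = €184,200.

€184,200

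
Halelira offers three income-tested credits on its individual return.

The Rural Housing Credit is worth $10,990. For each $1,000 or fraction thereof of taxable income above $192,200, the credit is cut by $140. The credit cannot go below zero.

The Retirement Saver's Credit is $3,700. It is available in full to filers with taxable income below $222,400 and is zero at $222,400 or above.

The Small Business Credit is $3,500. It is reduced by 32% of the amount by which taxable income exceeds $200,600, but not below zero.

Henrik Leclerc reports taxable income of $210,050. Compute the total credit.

$12,646

Rural Housing Credit: income exceeds $192,200 by $17,850, which is 18 full-or-partial $1,000 increments; reduction = 18 × $140 = $2,520, leaving $8,470.
Retirement Saver's Credit: $210,050 is below the $222,400 cutoff, so the full $3,700 applies.
Small Business Credit: 32% of the $9,450 excess over $200,600 is $3,024; credit = $3,500 − $3,024 = $476.
Total: $8,470 + $3,700 + $476 = $12,646.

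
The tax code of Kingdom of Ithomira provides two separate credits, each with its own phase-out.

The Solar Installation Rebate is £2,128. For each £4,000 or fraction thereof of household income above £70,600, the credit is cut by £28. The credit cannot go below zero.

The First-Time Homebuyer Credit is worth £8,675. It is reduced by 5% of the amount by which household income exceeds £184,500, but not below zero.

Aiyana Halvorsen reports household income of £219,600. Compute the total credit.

£7,984

Solar Installation Rebate: income exceeds £70,600 by £149,000, which is 38 full-or-partial £4,000 increments; reduction = 38 × £28 = £1,064, leaving £1,064.
First-Time Homebuyer Credit: 5% of the £35,100 excess over £184,500 is £1,755; credit = £8,675 − £1,755 = £6,920.
Total: £1,064 + £6,920 = £7,984.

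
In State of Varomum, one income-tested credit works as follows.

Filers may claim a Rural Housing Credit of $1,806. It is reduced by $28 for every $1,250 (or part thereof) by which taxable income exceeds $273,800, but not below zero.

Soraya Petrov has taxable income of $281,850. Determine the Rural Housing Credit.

$1,610

Rural Housing Credit: income exceeds $273,800 by $8,050, which is 7 full-or-partial $1,250 increments; reduction = 7 × $28 = $196, leaving $1,610.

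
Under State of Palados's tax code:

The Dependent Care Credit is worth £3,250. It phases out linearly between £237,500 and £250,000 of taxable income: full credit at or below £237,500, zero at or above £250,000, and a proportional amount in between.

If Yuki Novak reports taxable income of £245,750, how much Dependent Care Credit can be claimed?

Dependent Care Credit: £245,750 is £8,250 into a £12,500 phase-out range, leaving 4,250/12,500 of the credit: £3,250 × 4,250/12,500 = £1,105.

£1,105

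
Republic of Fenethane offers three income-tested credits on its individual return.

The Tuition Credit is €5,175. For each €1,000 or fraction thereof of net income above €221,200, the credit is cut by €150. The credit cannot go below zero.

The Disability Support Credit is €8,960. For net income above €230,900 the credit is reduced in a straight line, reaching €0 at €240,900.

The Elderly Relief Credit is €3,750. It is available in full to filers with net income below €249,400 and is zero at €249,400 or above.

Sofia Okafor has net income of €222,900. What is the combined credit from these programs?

€17,585

Tuition Credit: income exceeds €221,200 by €1,700, which is 2 full-or-partial €1,000 increments; reduction = 2 × €150 = €300, leaving €4,875.
Disability Support Credit: €222,900 is at or below the €230,900 threshold, so the full €8,960 applies.
Elderly Relief Credit: €222,900 is below the €249,400 cutoff, so the full €3,750 applies.
Total: €4,875 + €8,960 + €3,750 = €17,585.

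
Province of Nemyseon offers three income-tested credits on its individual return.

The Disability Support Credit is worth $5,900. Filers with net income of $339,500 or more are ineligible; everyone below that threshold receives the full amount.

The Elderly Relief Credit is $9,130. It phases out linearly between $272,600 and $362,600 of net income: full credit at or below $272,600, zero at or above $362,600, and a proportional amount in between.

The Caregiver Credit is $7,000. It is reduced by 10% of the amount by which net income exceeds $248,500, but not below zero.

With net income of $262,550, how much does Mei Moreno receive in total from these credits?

Disability Support Credit: $262,550 is below the $339,500 cutoff, so the full $5,900 applies.
Elderly Relief Credit: $262,550 is at or below the $272,600 threshold, so the full $9,130 applies.
Caregiver Credit: 10% of the $14,050 excess over $248,500 is $1,405; credit = $7,000 − $1,405 = $5,595.
Total: $5,900 + $9,130 + $5,595 = $20,625.

$20,625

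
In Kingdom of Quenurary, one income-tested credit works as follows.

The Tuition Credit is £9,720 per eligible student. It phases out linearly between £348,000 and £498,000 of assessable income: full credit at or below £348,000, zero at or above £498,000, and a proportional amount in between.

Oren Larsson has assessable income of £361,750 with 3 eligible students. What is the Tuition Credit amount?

Tuition Credit: base = 3 × £9,720 = £29,160. £361,750 is £13,750 into a £150,000 phase-out range, leaving 136,250/150,000 of the credit: £29,160 × 136,250/150,000 = £26,487.

£26,487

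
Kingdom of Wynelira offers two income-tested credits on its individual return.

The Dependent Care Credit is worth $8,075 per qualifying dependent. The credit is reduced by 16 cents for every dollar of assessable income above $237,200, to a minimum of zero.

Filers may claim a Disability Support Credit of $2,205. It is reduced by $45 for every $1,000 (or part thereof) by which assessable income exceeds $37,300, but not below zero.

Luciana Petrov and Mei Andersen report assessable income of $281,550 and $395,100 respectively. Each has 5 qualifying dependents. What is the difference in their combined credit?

$18,168

Luciana ($281,550): Dependent Care Credit: base = 5 × $8,075 = $40,375. 16% of the $44,350 excess over $237,200 is $7,096; credit = $40,375 − $7,096 = $33,279. Disability Support Credit: income exceeds $37,300 by $244,250 → 245 increments × $45 = $11,025 ≥ base, so the credit is $0. total $33,279 + $0 = $33,279
Mei ($395,100): Dependent Care Credit: base = 5 × $8,075 = $40,375. 16% of the $157,900 excess over $237,200 is $25,264; credit = $40,375 − $25,264 = $15,111. Disability Support Credit: income exceeds $37,300 by $357,800 → 358 increments × $45 = $16,110 ≥ base, so the credit is $0. total $15,111 + $0 = $15,111
Difference: |$33,279 − $15,111| = $18,168.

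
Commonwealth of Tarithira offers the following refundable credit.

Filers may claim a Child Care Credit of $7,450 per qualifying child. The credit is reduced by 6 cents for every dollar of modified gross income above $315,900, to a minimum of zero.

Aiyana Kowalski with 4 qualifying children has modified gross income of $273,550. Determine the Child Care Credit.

Child Care Credit: base = 4 × $7,450 = $29,800. $273,550 is at or below the $315,900 threshold, so the full $29,800 applies.

$29,800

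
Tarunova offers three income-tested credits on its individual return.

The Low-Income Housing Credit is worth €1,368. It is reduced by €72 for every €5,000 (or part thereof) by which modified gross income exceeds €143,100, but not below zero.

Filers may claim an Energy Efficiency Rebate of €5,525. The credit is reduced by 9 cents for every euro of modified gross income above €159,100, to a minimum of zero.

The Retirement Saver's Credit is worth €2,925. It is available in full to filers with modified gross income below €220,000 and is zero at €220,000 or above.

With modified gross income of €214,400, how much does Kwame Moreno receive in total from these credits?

Low-Income Housing Credit: income exceeds €143,100 by €71,300, which is 15 full-or-partial €5,000 increments; reduction = 15 × €72 = €1,080, leaving €288.
Energy Efficiency Rebate: 9% of the €55,300 excess over €159,100 is €4,977; credit = €5,525 − €4,977 = €548.
Retirement Saver's Credit: €214,400 is below the €220,000 cutoff, so the full €2,925 applies.
Total: €288 + €548 + €2,925 = €3,761.

€3,761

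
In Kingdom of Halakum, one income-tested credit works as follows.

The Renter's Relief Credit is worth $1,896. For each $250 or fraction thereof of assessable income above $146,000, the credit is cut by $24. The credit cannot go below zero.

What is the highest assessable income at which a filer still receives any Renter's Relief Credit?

After 78 increments the reduction is 78 × $24 = $1,872, leaving $24; one more increment wipes it out. Increment 78 ends at excess 78 × $250 = $19,500, so the highest qualifying income is $146,000 + $19,500 = $165,500.

$165,500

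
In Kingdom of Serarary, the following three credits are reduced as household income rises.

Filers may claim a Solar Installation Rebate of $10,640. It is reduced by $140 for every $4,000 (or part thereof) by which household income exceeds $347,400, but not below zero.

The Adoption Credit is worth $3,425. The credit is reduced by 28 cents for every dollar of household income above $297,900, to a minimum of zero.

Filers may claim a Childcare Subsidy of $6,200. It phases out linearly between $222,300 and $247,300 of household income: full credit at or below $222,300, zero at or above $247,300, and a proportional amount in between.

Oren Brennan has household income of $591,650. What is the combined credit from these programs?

Solar Installation Rebate: income exceeds $347,400 by $244,250, which is 62 full-or-partial $4,000 increments; reduction = 62 × $140 = $8,680, leaving $1,960.
Adoption Credit: 28% of the $293,750 excess over $297,900 is $82,250 ≥ base, so the credit is $0.
Childcare Subsidy: $591,650 is at or above $247,300, so the credit is $0.
Total: $1,960 + $0 + $0 = $1,960.

$1,960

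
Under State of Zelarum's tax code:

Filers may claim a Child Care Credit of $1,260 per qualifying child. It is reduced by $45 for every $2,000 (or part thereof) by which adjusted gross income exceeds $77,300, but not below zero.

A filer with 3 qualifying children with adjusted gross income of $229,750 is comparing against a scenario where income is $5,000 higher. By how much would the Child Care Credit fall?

At $229,750 — base = 3 × $1,260 = $3,780. income exceeds $77,300 by $152,450, which is 77 full-or-partial $2,000 increments; reduction = 77 × $45 = $3,465, leaving $315.
At $234,750 — base = 3 × $1,260 = $3,780. income exceeds $77,300 by $157,450, which is 79 full-or-partial $2,000 increments; reduction = 79 × $45 = $3,555, leaving $225.
Lost: $315 − $225 = $90.

$90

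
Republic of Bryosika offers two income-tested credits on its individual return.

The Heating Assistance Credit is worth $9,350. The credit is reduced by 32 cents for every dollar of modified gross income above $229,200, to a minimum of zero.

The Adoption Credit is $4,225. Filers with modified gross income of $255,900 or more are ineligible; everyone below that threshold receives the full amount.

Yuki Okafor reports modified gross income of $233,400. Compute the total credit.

Heating Assistance Credit: 32% of the $4,200 excess over $229,200 is $1,344; credit = $9,350 − $1,344 = $8,006.
Adoption Credit: $233,400 is below the $255,900 cutoff, so the full $4,225 applies.
Total: $8,006 + $4,225 = $12,231.

$12,231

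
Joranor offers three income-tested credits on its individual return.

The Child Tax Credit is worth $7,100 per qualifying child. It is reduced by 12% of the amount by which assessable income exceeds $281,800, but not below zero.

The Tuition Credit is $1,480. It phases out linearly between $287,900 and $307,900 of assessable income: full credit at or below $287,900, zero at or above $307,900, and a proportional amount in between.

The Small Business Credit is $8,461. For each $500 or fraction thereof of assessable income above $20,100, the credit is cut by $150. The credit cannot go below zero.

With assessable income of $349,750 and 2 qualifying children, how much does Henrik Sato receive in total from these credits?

Child Tax Credit: base = 2 × $7,100 = $14,200. 12% of the $67,950 excess over $281,800 is $8,154; credit = $14,200 − $8,154 = $6,046.
Tuition Credit: $349,750 is at or above $307,900, so the credit is $0.
Small Business Credit: income exceeds $20,100 by $329,650 → 660 increments × $150 = $99,000 ≥ base, so the credit is $0.
Total: $6,046 + $0 + $0 = $6,046.

$6,046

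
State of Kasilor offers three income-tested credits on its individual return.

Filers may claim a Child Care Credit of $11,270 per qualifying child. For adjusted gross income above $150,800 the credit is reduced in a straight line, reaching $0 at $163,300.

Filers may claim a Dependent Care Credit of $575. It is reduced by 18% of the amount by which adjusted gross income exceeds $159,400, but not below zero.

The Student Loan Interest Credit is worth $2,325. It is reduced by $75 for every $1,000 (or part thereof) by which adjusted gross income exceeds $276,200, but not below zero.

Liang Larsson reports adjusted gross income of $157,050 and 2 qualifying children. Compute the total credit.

Child Care Credit: base = 2 × $11,270 = $22,540. $157,050 is $6,250 into a $12,500 phase-out range, leaving 6,250/12,500 of the credit: $22,540 × 6,250/12,500 = $11,270.
Dependent Care Credit: $157,050 is at or below the $159,400 threshold, so the full $575 applies.
Student Loan Interest Credit: $157,050 is at or below the $276,200 threshold, so the full $2,325 applies.
Total: $11,270 + $575 + $2,325 = $14,170.

$14,170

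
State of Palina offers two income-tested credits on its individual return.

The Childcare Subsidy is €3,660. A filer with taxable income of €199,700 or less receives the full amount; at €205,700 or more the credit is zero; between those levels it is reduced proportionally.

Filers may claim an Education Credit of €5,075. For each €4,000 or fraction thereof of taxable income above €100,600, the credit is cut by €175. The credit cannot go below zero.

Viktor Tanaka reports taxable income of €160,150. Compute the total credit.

€6,110

Childcare Subsidy: €160,150 is at or below the €199,700 threshold, so the full €3,660 applies.
Education Credit: income exceeds €100,600 by €59,550, which is 15 full-or-partial €4,000 increments; reduction = 15 × €175 = €2,625, leaving €2,450.
Total: €3,660 + €2,450 = €6,110.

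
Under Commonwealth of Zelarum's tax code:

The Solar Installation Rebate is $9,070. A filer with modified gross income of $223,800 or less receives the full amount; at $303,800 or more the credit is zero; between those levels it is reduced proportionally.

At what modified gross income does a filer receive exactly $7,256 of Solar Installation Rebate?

$239,800

$7,256 is 7,256/9,070 of the full $9,070, so 1,814/9,070 of the $80,000 range has been used: income = $223,800 + $80,000 × 1,814/9,070 = $239,800.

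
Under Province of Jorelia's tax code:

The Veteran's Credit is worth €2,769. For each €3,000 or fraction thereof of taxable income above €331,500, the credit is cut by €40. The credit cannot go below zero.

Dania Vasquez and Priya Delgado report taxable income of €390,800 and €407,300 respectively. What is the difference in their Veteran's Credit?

Dania (€390,800): Veteran's Credit: income exceeds €331,500 by €59,300, which is 20 full-or-partial €3,000 increments; reduction = 20 × €40 = €800, leaving €1,969.
Priya (€407,300): Veteran's Credit: income exceeds €331,500 by €75,800, which is 26 full-or-partial €3,000 increments; reduction = 26 × €40 = €1,040, leaving €1,729.
Difference: |€1,969 − €1,729| = €240.

€240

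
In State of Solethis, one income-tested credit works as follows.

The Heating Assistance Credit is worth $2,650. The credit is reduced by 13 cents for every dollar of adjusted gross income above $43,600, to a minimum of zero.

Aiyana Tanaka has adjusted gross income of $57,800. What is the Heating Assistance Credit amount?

Heating Assistance Credit: 13% of the $14,200 excess over $43,600 is $1,846; credit = $2,650 − $1,846 = $804.

$804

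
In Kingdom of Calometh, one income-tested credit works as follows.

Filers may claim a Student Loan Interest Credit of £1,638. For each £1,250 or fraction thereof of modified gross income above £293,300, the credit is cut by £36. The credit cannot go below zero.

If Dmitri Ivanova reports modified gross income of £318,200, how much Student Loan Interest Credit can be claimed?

£918

Student Loan Interest Credit: income exceeds £293,300 by £24,900, which is 20 full-or-partial £1,250 increments; reduction = 20 × £36 = £720, leaving £918.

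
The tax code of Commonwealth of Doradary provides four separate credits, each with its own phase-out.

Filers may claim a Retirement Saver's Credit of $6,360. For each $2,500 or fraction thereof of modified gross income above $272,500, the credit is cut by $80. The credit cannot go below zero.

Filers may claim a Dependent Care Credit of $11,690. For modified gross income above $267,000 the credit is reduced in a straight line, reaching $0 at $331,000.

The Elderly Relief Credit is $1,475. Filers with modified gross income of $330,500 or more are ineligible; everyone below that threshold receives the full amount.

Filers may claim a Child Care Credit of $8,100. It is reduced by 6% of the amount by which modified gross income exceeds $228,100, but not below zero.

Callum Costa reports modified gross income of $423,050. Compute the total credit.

Retirement Saver's Credit: income exceeds $272,500 by $150,550, which is 61 full-or-partial $2,500 increments; reduction = 61 × $80 = $4,880, leaving $1,480.
Dependent Care Credit: $423,050 is at or above $331,000, so the credit is $0.
Elderly Relief Credit: $423,050 meets or exceeds the $330,500 cutoff, so the credit is $0.
Child Care Credit: 6% of the $194,950 excess over $228,100 is $11,697 ≥ base, so the credit is $0.
Total: $1,480 + $0 + $0 + $0 = $1,480.

$1,480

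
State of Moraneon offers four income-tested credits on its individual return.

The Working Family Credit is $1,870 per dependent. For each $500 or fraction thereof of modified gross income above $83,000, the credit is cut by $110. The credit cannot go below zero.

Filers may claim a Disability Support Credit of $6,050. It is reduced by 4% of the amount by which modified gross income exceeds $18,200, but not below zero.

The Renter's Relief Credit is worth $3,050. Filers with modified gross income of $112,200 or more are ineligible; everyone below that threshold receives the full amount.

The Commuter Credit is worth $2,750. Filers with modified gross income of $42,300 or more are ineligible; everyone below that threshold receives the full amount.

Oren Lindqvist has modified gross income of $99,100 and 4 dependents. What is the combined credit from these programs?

$9,714

Working Family Credit: base = 4 × $1,870 = $7,480. income exceeds $83,000 by $16,100, which is 33 full-or-partial $500 increments; reduction = 33 × $110 = $3,630, leaving $3,850.
Disability Support Credit: 4% of the $80,900 excess over $18,200 is $3,236; credit = $6,050 − $3,236 = $2,814.
Renter's Relief Credit: $99,100 is below the $112,200 cutoff, so the full $3,050 applies.
Commuter Credit: $99,100 meets or exceeds the $42,300 cutoff, so the credit is $0.
Total: $3,850 + $2,814 + $3,050 + $0 = $9,714.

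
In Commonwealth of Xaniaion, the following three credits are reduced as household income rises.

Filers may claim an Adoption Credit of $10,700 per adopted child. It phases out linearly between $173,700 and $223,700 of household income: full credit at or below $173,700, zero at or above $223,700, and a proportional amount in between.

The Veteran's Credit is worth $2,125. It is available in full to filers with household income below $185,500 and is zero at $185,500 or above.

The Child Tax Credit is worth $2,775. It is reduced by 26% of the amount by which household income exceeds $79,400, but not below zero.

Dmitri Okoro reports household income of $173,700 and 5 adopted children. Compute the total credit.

$55,625

Adoption Credit: base = 5 × $10,700 = $53,500. $173,700 is at or below the $173,700 threshold, so the full $53,500 applies.
Veteran's Credit: $173,700 is below the $185,500 cutoff, so the full $2,125 applies.
Child Tax Credit: 26% of the $94,300 excess over $79,400 is $24,518 ≥ base, so the credit is $0.
Total: $53,500 + $2,125 + $0 = $55,625.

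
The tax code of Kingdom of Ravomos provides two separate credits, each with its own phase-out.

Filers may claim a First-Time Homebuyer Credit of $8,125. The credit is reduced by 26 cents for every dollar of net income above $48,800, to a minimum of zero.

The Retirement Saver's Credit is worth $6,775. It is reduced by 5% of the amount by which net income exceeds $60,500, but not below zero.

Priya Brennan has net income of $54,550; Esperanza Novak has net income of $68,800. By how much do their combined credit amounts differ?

Priya ($54,550): First-Time Homebuyer Credit: 26% of the $5,750 excess over $48,800 is $1,495; credit = $8,125 − $1,495 = $6,630. Retirement Saver's Credit: $54,550 is at or below the $60,500 threshold, so the full $6,775 applies. total $6,630 + $6,775 = $13,405
Esperanza ($68,800): First-Time Homebuyer Credit: 26% of the $20,000 excess over $48,800 is $5,200; credit = $8,125 − $5,200 = $2,925. Retirement Saver's Credit: 5% of the $8,300 excess over $60,500 is $415; credit = $6,775 − $415 = $6,360. total $2,925 + $6,360 = $9,285
Difference: |$13,405 − $9,285| = $4,120.

$4,120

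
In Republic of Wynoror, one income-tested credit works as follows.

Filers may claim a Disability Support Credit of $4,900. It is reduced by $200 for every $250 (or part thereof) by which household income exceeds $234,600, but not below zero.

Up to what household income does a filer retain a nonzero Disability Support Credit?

$240,600

After 24 increments the reduction is 24 × $200 = $4,800, leaving $100; one more increment wipes it out. Increment 24 ends at excess 24 × $250 = $6,000, so the highest qualifying income is $234,600 + $6,000 = $240,600.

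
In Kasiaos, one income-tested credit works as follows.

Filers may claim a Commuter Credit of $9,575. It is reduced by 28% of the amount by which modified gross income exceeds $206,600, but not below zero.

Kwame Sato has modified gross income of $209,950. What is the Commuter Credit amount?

Commuter Credit: 28% of the $3,350 excess over $206,600 is $938; credit = $9,575 − $938 = $8,637.

$8,637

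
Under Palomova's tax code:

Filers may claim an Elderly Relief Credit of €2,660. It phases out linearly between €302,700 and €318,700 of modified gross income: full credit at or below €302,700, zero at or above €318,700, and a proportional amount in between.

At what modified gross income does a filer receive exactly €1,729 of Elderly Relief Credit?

€308,300

€1,729 is 1,729/2,660 of the full €2,660, so 931/2,660 of the €16,000 range has been used: income = €302,700 + €16,000 × 931/2,660 = €308,300.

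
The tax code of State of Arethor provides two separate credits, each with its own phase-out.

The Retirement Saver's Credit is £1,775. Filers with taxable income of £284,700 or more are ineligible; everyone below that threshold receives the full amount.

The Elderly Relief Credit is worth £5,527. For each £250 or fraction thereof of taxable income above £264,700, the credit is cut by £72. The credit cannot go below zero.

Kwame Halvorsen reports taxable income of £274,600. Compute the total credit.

£4,422

Retirement Saver's Credit: £274,600 is below the £284,700 cutoff, so the full £1,775 applies.
Elderly Relief Credit: income exceeds £264,700 by £9,900, which is 40 full-or-partial £250 increments; reduction = 40 × £72 = £2,880, leaving £2,647.
Total: £1,775 + £2,647 = £4,422.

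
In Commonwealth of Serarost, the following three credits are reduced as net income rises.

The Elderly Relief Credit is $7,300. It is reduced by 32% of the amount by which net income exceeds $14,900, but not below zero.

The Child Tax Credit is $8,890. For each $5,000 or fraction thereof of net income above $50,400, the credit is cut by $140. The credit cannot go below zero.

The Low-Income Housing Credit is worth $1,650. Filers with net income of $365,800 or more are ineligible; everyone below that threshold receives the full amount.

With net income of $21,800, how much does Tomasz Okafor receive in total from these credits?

Elderly Relief Credit: 32% of the $6,900 excess over $14,900 is $2,208; credit = $7,300 − $2,208 = $5,092.
Child Tax Credit: $21,800 is at or below the $50,400 threshold, so the full $8,890 applies.
Low-Income Housing Credit: $21,800 is below the $365,800 cutoff, so the full $1,650 applies.
Total: $5,092 + $8,890 + $1,650 = $15,632.

$15,632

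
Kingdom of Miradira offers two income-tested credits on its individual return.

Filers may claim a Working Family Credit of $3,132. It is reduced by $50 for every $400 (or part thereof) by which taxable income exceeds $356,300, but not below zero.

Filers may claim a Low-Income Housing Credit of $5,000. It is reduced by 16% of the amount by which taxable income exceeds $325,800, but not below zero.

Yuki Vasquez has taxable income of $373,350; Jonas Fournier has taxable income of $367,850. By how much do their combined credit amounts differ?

Yuki ($373,350): Working Family Credit: income exceeds $356,300 by $17,050, which is 43 full-or-partial $400 increments; reduction = 43 × $50 = $2,150, leaving $982. Low-Income Housing Credit: 16% of the $47,550 excess over $325,800 is $7,608 ≥ base, so the credit is $0. total $982 + $0 = $982
Jonas ($367,850): Working Family Credit: income exceeds $356,300 by $11,550, which is 29 full-or-partial $400 increments; reduction = 29 × $50 = $1,450, leaving $1,682. Low-Income Housing Credit: 16% of the $42,050 excess over $325,800 is $6,728 ≥ base, so the credit is $0. total $1,682 + $0 = $1,682
Difference: |$982 − $1,682| = $700.

$700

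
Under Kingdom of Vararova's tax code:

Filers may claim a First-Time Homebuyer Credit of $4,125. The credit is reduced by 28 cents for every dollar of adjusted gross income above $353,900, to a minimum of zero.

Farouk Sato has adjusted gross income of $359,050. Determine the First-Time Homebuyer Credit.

First-Time Homebuyer Credit: 28% of the $5,150 excess over $353,900 is $1,442; credit = $4,125 − $1,442 = $2,683.

$2,683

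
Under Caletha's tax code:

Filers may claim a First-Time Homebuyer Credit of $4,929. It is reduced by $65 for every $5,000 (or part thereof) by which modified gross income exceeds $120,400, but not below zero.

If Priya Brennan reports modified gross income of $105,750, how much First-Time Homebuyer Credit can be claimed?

First-Time Homebuyer Credit: $105,750 is at or below the $120,400 threshold, so the full $4,929 applies.

$4,929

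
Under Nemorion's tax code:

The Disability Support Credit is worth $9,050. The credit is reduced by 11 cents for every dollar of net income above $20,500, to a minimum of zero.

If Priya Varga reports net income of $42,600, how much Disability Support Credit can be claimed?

Disability Support Credit: 11% of the $22,100 excess over $20,500 is $2,431; credit = $9,050 − $2,431 = $6,619.

$6,619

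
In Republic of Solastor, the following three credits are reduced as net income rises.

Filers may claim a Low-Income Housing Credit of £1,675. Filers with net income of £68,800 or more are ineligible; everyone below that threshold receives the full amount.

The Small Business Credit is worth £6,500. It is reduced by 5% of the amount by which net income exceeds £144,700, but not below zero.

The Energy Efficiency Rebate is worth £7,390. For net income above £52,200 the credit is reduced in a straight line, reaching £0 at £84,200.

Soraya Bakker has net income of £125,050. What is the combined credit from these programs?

£6,500

Low-Income Housing Credit: £125,050 meets or exceeds the £68,800 cutoff, so the credit is £0.
Small Business Credit: £125,050 is at or below the £144,700 threshold, so the full £6,500 applies.
Energy Efficiency Rebate: £125,050 is at or above £84,200, so the credit is £0.
Total: £0 + £6,500 + £0 = £6,500.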